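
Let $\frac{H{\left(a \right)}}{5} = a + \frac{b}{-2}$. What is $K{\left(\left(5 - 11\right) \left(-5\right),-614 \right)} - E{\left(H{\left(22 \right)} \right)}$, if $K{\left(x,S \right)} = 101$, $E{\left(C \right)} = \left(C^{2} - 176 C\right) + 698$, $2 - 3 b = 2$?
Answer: $6663$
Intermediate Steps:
$b = 0$ ($b = \frac{2}{3} - \frac{2}{3} = 0$)
$H{\left(a \right)} = 5 a$ ($H{\left(a \right)} = 5 \left(a + \frac{1}{-2} \cdot 0\right) = 5 \left(a - 0\right) = 5 \left(a + 0\right) = 5 a$)
$E{\left(C \right)} = 698 + C^{2} - 176 C$
$K{\left(\left(5 - 11\right) \left(-5\right),-614 \right)} - E{\left(H{\left(22 \right)} \right)} = 101 - \left(698 + \left(5 \cdot 22\right)^{2} - 176 \cdot 5 \cdot 22\right) = 101 - \left(698 + 110^{2} - 19360\right) = 101 - \left(698 + 12100 - 19360\right) = 101 - -6562 = 101 + 6562 = 6663$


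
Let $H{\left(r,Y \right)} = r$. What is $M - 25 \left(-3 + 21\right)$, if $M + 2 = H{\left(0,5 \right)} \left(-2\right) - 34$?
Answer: $-486$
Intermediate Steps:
$M = -36$ ($M = -2 + \left(0 \left(-2\right) - 34\right) = -2 + \left(0 - 34\right) = -2 - 34 = -36$)
$M - 25 \left(-3 + 21\right) = -36 - 25 \left(-3 + 21\right) = -36 - 450 = -486$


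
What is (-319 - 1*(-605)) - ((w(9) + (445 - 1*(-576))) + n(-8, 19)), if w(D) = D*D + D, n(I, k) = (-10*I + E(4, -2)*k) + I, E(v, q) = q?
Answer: -859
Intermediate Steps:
n(I, k) = -9*I - 2*k (n(I, k) = (-10*I - 2*k) + I = -9*I - 2*k)
w(D) = D + D² (w(D) = D² + D = D + D²)
(-319 - 1*(-605)) - ((w(9) + (445 - 1*(-576))) + n(-8, 19)) = (-319 - 1*(-605)) - ((9*(1 + 9) + (445 - 1*(-576))) + (-9*(-8) - 2*19)) = (-319 + 605) - ((9*10 + (445 + 576)) + (72 - 38)) = 286 - ((90 + 1021) + 34) = 286 - (1111 + 34) = 286 - 1*1145 = 286 - 1145 = -859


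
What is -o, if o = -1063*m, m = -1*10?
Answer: -10630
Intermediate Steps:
m = -10
o = 10630 (o = -1063*(-10) = 10630)
-o = -1*10630 = -10630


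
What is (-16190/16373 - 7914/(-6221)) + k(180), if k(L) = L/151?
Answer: 22691705672/15380321383 ≈ 1.4754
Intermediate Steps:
k(L) = L/151 (k(L) = L*(1/151) = L/151)
(-16190/16373 - 7914/(-6221)) + k(180) = (-16190/16373 - 7914/(-6221)) + (1/151)*180 = (-16190*1/16373 - 7914*(-1/6221)) + 180/151 = (-16190/16373 + 7914/6221) + 180/151 = 28857932/101856433 + 180/151 = 22691705672/15380321383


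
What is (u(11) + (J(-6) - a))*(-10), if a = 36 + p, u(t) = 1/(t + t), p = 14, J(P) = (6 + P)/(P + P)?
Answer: 5495/11 ≈ 499.55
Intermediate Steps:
J(P) = (6 + P)/(2*P) (J(P) = (6 + P)/((2*P)) = (6 + P)*(1/(2*P)) = (6 + P)/(2*P))
u(t) = 1/(2*t)
a = 50 (a = 36 + 14 = 50)
(u(11) + (J(-6) - a))*(-10) = ((½)/11 + ((½)*(6 - 6)/(-6) - 1*50))*(-10) = ((½)*(1/11) + ((½)*(-⅙)*0 - 50))*(-10) = (1/22 + (0 - 50))*(-10) = (1/22 - 50)*(-10) = -1099/22*(-10) = 5495/11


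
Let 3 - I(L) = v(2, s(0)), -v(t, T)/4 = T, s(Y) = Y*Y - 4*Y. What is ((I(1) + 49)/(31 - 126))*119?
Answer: -6188/95 ≈ -65.137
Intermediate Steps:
s(Y) = Y² - 4*Y
v(t, T) = -4*T
I(L) = 3 (I(L) = 3 - (-4)*0*(-4 + 0) = 3 - (-4)*0*(-4) = 3 - (-4)*0 = 3 - 1*0 = 3 + 0 = 3)
((I(1) + 49)/(31 - 126))*119 = ((3 + 49)/(31 - 126))*119 = (52/(-95))*119 = (52*(-1/95))*119 = -52/95*119 = -6188/95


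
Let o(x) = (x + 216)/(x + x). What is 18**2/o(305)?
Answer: 197640/521 ≈ 379.35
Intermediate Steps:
o(x) = (216 + x)/(2*x) (o(x) = (216 + x)/((2*x)) = (216 + x)*(1/(2*x)) = (216 + x)/(2*x))
18**2/o(305) = 18**2/(((1/2)*(216 + 305)/305)) = 324/(((1/2)*(1/305)*521)) = 324/(521/610) = 324*(610/521) = 197640/521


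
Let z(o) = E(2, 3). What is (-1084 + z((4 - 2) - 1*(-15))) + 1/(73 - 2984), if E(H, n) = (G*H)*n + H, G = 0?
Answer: -3149703/2911 ≈ -1082.0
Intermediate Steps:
E(H, n) = H (E(H, n) = (0*H)*n + H = 0*n + H = 0 + H = H)
z(o) = 2
(-1084 + z((4 - 2) - 1*(-15))) + 1/(73 - 2984) = (-1084 + 2) + 1/(73 - 2984) = -1082 + 1/(-2911) = -1082 - 1/2911 = -3149703/2911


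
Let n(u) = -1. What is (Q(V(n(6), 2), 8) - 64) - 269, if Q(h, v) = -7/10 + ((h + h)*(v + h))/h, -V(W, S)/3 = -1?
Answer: -3117/10 ≈ -311.70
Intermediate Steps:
V(W, S) = 3 (V(W, S) = -3*(-1) = 3)
Q(h, v) = -7/10 + 2*h + 2*v (Q(h, v) = -7*⅒ + ((2*h)*(h + v))/h = -7/10 + (2*h*(h + v))/h = -7/10 + (2*h + 2*v) = -7/10 + 2*h + 2*v)
(Q(V(n(6), 2), 8) - 64) - 269 = ((-7/10 + 2*3 + 2*8) - 64) - 269 = ((-7/10 + 6 + 16) - 64) - 269 = (213/10 - 64) - 269 = -427/10 - 269 = -3117/10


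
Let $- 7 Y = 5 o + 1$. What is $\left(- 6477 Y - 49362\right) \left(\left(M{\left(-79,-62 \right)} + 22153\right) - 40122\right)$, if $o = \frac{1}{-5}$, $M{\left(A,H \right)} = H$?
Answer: $890046222$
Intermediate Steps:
$o = - \frac{1}{5} \approx -0.2$
$Y = 0$ ($Y = - \frac{5 \left(- \frac{1}{5}\right) + 1}{7} = - \frac{-1 + 1}{7} = \left(- \frac{1}{7}\right) 0 = 0$)
$\left(- 6477 Y - 49362\right) \left(\left(M{\left(-79,-62 \right)} + 22153\right) - 40122\right) = \left(\left(-6477\right) 0 - 49362\right) \left(\left(-62 + 22153\right) - 40122\right) = \left(0 - 49362\right) \left(22091 - 40122\right) = \left(-49362\right) \left(-18031\right) = 890046222$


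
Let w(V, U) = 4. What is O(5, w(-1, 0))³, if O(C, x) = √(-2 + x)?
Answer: 2*√2 ≈ 2.8284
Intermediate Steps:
O(5, w(-1, 0))³ = (√(-2 + 4))³ = (√2)³ = 2*√2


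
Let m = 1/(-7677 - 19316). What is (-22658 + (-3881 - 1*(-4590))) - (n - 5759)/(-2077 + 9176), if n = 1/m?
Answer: -155783199/7099 ≈ -21944.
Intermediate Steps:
m = -1/26993 (m = 1/(-26993) = -1/26993 ≈ -3.7047e-5)
n = -26993 (n = 1/(-1/26993) = -26993)
(-22658 + (-3881 - 1*(-4590))) - (n - 5759)/(-2077 + 9176) = (-22658 + (-3881 - 1*(-4590))) - (-26993 - 5759)/(-2077 + 9176) = (-22658 + (-3881 + 4590)) - (-32752)/7099 = (-22658 + 709) - (-32752)/7099 = -21949 - 1*(-32752/7099) = -21949 + 32752/7099 = -155783199/7099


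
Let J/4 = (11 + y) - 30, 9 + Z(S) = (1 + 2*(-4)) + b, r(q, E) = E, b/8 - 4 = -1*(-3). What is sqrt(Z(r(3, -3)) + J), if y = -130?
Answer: 2*I*sqrt(139) ≈ 23.58*I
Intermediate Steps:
b = 56 (b = 32 + 8*(-1*(-3)) = 32 + 8*3 = 32 + 24 = 56)
Z(S) = 40 (Z(S) = -9 + ((1 + 2*(-4)) + 56) = -9 + ((1 - 8) + 56) = -9 + (-7 + 56) = -9 + 49 = 40)
J = -596 (J = 4*((11 - 130) - 30) = 4*(-119 - 30) = 4*(-149) = -596)
sqrt(Z(r(3, -3)) + J) = sqrt(40 - 596) = sqrt(-556) = 2*I*sqrt(139)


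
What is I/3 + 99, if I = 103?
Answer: 400/3 ≈ 133.33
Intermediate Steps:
I/3 + 99 = 103/3 + 99 = 400/3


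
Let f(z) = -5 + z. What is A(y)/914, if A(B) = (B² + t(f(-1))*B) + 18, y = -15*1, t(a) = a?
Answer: 333/914 ≈ 0.36433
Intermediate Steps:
y = -15
A(B) = 18 + B² - 6*B (A(B) = (B² + (-5 - 1)*B) + 18 = (B² - 6*B) + 18 = 18 + B² - 6*B)
A(y)/914 = (18 + (-15)² - 6*(-15))/914 = (18 + 225 + 90)*(1/914) = 333*(1/914) = 333/914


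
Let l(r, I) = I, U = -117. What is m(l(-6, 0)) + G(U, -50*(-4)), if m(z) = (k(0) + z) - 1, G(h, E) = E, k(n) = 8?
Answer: 207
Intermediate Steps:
m(z) = 7 + z (m(z) = (8 + z) - 1 = 7 + z)
m(l(-6, 0)) + G(U, -50*(-4)) = (7 + 0) - 50*(-4) = 7 + 200 = 207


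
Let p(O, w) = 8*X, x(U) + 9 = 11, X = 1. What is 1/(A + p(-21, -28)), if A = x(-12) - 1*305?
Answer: -1/295 ≈ -0.0033898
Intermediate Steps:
x(U) = 2 (x(U) = -9 + 11 = 2)
p(O, w) = 8 (p(O, w) = 8*1 = 8)
A = -303 (A = 2 - 1*305 = 2 - 305 = -303)
1/(A + p(-21, -28)) = 1/(-303 + 8) = 1/(-295) = -1/295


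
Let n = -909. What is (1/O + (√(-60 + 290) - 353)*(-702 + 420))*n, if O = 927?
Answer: -9320193443/103 + 256338*√230 ≈ -8.6600e+7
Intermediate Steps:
(1/O + (√(-60 + 290) - 353)*(-702 + 420))*n = (1/927 + (√(-60 + 290) - 353)*(-702 + 420))*(-909) = (1/927 + (√230 - 353)*(-282))*(-909) = (1/927 + (-353 + √230)*(-282))*(-909) = (1/927 + (99546 - 282*√230))*(-909) = (92279143/927 - 282*√230)*(-909) = -9320193443/103 + 256338*√230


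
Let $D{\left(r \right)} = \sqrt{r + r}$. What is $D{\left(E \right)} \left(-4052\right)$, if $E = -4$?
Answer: $- 8104 i \sqrt{2} \approx - 11461.0 i$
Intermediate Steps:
$D{\left(r \right)} = \sqrt{2} \sqrt{r}$ ($D{\left(r \right)} = \sqrt{2 r} = \sqrt{2} \sqrt{r}$)
$D{\left(E \right)} \left(-4052\right) = \sqrt{2} \sqrt{-4} \left(-4052\right) = \sqrt{2} \cdot 2 i \left(-4052\right) = 2 i \sqrt{2} \left(-4052\right) = - 8104 i \sqrt{2}$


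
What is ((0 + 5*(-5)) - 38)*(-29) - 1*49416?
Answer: -47589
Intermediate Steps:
((0 + 5*(-5)) - 38)*(-29) - 1*49416 = ((0 - 25) - 38)*(-29) - 49416 = (-25 - 38)*(-29) - 49416 = -63*(-29) - 49416 = 1827 - 49416 = -47589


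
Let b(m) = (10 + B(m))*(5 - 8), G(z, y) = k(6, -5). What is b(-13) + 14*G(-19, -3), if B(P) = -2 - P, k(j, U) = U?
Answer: -133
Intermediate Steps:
G(z, y) = -5
b(m) = -24 + 3*m (b(m) = (10 + (-2 - m))*(5 - 8) = (8 - m)*(-3) = -24 + 3*m)
b(-13) + 14*G(-19, -3) = (-24 + 3*(-13)) + 14*(-5) = (-24 - 39) - 70 = -63 - 70 = -133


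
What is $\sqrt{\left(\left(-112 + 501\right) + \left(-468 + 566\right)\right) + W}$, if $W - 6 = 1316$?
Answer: $3 \sqrt{201} \approx 42.532$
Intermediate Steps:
$W = 1322$ ($W = 6 + 1316 = 1322$)
$\sqrt{\left(\left(-112 + 501\right) + \left(-468 + 566\right)\right) + W} = \sqrt{\left(\left(-112 + 501\right) + \left(-468 + 566\right)\right) + 1322} = \sqrt{\left(389 + 98\right) + 1322} = \sqrt{487 + 1322} = \sqrt{1809} = 3 \sqrt{201}$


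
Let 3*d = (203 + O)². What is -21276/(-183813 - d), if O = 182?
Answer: 15957/174916 ≈ 0.091227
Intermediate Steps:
d = 148225/3 (d = (203 + 182)²/3 = (⅓)*385² = (⅓)*148225 = 148225/3 ≈ 49408.)
-21276/(-183813 - d) = -21276/(-183813 - 1*148225/3) = -21276/(-183813 - 148225/3) = -21276/(-699664/3) = -21276*(-3/699664) = 15957/174916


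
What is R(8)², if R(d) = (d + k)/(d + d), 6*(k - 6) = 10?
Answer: 2209/2304 ≈ 0.95877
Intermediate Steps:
k = 23/3 (k = 6 + (⅙)*10 = 6 + 5/3 = 23/3 ≈ 7.6667)
R(d) = (23/3 + d)/(2*d) (R(d) = (d + 23/3)/(d + d) = (23/3 + d)/((2*d)) = (23/3 + d)*(1/(2*d)) = (23/3 + d)/(2*d))
R(8)² = ((⅙)*(23 + 3*8)/8)² = ((⅙)*(⅛)*(23 + 24))² = ((⅙)*(⅛)*47)² = (47/48)² = 2209/2304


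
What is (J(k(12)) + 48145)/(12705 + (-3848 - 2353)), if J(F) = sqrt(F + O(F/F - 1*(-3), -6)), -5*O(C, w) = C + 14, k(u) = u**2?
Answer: 48145/6504 + sqrt(390)/10840 ≈ 7.4042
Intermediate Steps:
O(C, w) = -14/5 - C/5 (O(C, w) = -(C + 14)/5 = -(14 + C)/5 = -14/5 - C/5)
J(F) = sqrt(-18/5 + F) (J(F) = sqrt(F + (-14/5 - (F/F - 1*(-3))/5)) = sqrt(F + (-14/5 - (1 + 3)/5)) = sqrt(F + (-14/5 - 1/5*4)) = sqrt(F + (-14/5 - 4/5)) = sqrt(F - 18/5) = sqrt(-18/5 + F))
(J(k(12)) + 48145)/(12705 + (-3848 - 2353)) = (sqrt(-90 + 25*12**2)/5 + 48145)/(12705 + (-3848 - 2353)) = (sqrt(-90 + 25*144)/5 + 48145)/(12705 - 6201) = (sqrt(-90 + 3600)/5 + 48145)/6504 = (sqrt(3510)/5 + 48145)*(1/6504) = ((3*sqrt(390))/5 + 48145)*(1/6504) = (3*sqrt(390)/5 + 48145)*(1/6504) = (48145 + 3*sqrt(390)/5)*(1/6504) = 48145/6504 + sqrt(390)/10840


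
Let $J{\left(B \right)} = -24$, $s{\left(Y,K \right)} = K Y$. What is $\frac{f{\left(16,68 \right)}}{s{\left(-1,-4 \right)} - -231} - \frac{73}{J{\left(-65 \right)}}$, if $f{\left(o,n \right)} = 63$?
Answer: $\frac{18667}{5640} \approx 3.3098$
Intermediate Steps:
$\frac{f{\left(16,68 \right)}}{s{\left(-1,-4 \right)} - -231} - \frac{73}{J{\left(-65 \right)}} = \frac{63}{\left(-4\right) \left(-1\right) - -231} - \frac{73}{-24} = \frac{63}{4 + 231} - - \frac{73}{24} = \frac{63}{235} + \frac{73}{24} = \frac{18667}{5640}$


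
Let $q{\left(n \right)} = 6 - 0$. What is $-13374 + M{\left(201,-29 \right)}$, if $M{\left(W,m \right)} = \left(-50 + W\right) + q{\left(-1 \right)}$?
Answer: $-13217$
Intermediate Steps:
$q{\left(n \right)} = 6$ ($q{\left(n \right)} = 6 + 0 = 6$)
$M{\left(W,m \right)} = -44 + W$ ($M{\left(W,m \right)} = \left(-50 + W\right) + 6 = -44 + W$)
$-13374 + M{\left(201,-29 \right)} = -13374 + \left(-44 + 201\right) = -13374 + 157 = -13217$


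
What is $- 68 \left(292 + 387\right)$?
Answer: $-46172$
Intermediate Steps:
$- 68 \left(292 + 387\right) = \left(-68\right) 679 = -46172$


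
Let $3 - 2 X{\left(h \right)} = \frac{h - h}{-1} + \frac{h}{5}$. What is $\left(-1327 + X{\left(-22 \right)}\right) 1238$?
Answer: $- \frac{8191227}{5} \approx -1.6382 \cdot 10^{6}$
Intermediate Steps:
$X{\left(h \right)} = \frac{3}{2} - \frac{h}{10}$ ($X{\left(h \right)} = \frac{3}{2} - \frac{\frac{h - h}{-1} + \frac{h}{5}}{2} = \frac{3}{2} - \frac{0 \left(-1\right) + h \frac{1}{5}}{2} = \frac{3}{2} - \frac{0 + \frac{h}{5}}{2} = \frac{3}{2} - \frac{\frac{1}{5} h}{2} = \frac{3}{2} - \frac{h}{10}$)
$\left(-1327 + X{\left(-22 \right)}\right) 1238 = \left(-1327 + \left(\frac{3}{2} - - \frac{11}{5}\right)\right) 1238 = \left(-1327 + \left(\frac{3}{2} + \frac{11}{5}\right)\right) 1238 = \left(-1327 + \frac{37}{10}\right) 1238 = \left(- \frac{13233}{10}\right) 1238 = - \frac{8191227}{5}$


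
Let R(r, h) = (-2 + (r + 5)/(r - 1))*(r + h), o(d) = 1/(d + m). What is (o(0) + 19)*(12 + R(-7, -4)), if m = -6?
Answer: 14125/24 ≈ 588.54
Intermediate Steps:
o(d) = 1/(-6 + d) (o(d) = 1/(d - 6) = 1/(-6 + d))
R(r, h) = (-2 + (5 + r)/(-1 + r))*(h + r)
(o(0) + 19)*(12 + R(-7, -4)) = (1/(-6 + 0) + 19)*(12 + (-1*(-7)² + 7*(-4) + 7*(-7) - 1*(-4)*(-7))/(-1 - 7)) = (1/(-6) + 19)*(12 + (-1*49 - 28 - 49 - 28)/(-8)) = (-⅙ + 19)*(12 - (-49 - 28 - 49 - 28)/8) = 113*(12 - ⅛*(-154))/6 = 113*(12 + 77/4)/6 = (113/6)*(125/4) = 14125/24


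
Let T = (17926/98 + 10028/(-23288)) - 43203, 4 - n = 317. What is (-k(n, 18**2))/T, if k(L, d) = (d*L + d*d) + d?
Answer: 1109160864/12272805691 ≈ 0.090376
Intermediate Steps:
n = -313 (n = 4 - 1*317 = 4 - 317 = -313)
k(L, d) = d + d**2 + L*d (k(L, d) = (L*d + d**2) + d = (d**2 + L*d) + d = d + d**2 + L*d)
T = -12272805691/285278 (T = (17926*(1/98) + 10028*(-1/23288)) - 43203 = (8963/49 - 2507/5822) - 43203 = 52059743/285278 - 43203 = -12272805691/285278 ≈ -43021.)
(-k(n, 18**2))/T = (-18**2*(1 - 313 + 18**2))/(-12272805691/285278) = -324*(1 - 313 + 324)*(-285278/12272805691) = -324*12*(-285278/12272805691) = -1*3888*(-285278/12272805691) = -3888*(-285278/12272805691) = 1109160864/12272805691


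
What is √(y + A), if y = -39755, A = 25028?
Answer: I*√14727 ≈ 121.35*I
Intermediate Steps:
√(y + A) = √(-39755 + 25028) = √(-14727) = I*√14727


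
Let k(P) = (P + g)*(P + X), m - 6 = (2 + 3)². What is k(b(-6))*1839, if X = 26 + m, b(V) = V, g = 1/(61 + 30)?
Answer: -51115005/91 ≈ -5.6170e+5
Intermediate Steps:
g = 1/91 ≈ 0.010989
m = 31 (m = 6 + (2 + 3)² = 6 + 5² = 6 + 25 = 31)
X = 57 (X = 26 + 31 = 57)
k(P) = (57 + P)*(1/91 + P) (k(P) = (P + 1/91)*(P + 57) = (1/91 + P)*(57 + P) = (57 + P)*(1/91 + P))
k(b(-6))*1839 = (57/91 + (-6)² + (5188/91)*(-6))*1839 = (57/91 + 36 - 31128/91)*1839 = -27795/91*1839 = -51115005/91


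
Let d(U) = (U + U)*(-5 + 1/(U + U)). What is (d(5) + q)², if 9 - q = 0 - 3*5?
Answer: 625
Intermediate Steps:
q = 24 (q = 9 - (0 - 3*5) = 9 - (0 - 15) = 9 - 1*(-15) = 9 + 15 = 24)
d(U) = 2*U*(-5 + 1/(2*U)) (d(U) = (2*U)*(-5 + 1/(2*U)) = 2*U*(-5 + 1/(2*U)))
(d(5) + q)² = ((1 - 10*5) + 24)² = ((1 - 50) + 24)² = (-49 + 24)² = (-25)² = 625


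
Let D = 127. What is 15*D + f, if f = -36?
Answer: 1869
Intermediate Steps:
15*D + f = 15*127 - 36 = 1905 - 36 = 1869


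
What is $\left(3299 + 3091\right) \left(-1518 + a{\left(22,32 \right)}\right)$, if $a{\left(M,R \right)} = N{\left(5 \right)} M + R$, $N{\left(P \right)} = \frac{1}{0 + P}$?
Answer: $-9467424$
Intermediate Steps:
$N{\left(P \right)} = \frac{1}{P}$
$a{\left(M,R \right)} = R + \frac{M}{5}$ ($a{\left(M,R \right)} = \frac{M}{5} + R = R + \frac{M}{5}$)
$\left(3299 + 3091\right) \left(-1518 + a{\left(22,32 \right)}\right) = \left(3299 + 3091\right) \left(-1518 + \left(32 + \frac{1}{5} \cdot 22\right)\right) = 6390 \left(-1518 + \left(32 + \frac{22}{5}\right)\right) = 6390 \left(-1518 + \frac{182}{5}\right) = 6390 \left(- \frac{7408}{5}\right) = -9467424$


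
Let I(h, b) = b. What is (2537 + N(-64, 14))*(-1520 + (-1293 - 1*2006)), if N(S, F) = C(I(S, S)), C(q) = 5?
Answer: -12249898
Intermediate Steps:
N(S, F) = 5
(2537 + N(-64, 14))*(-1520 + (-1293 - 1*2006)) = (2537 + 5)*(-1520 + (-1293 - 1*2006)) = 2542*(-1520 + (-1293 - 2006)) = 2542*(-1520 - 3299) = 2542*(-4819) = -12249898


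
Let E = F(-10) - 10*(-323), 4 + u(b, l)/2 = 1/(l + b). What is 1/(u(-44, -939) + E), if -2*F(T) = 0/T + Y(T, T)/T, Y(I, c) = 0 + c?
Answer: 1966/6333465 ≈ 0.00031041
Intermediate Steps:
Y(I, c) = c
u(b, l) = -8 + 2/(b + l) (u(b, l) = -8 + 2/(l + b) = -8 + 2/(b + l))
F(T) = -½ (F(T) = -(0/T + T/T)/2 = -(0 + 1)/2 = -½*1 = -½)
E = 6459/2 (E = -½ - 10*(-323) = -½ + 3230 = 6459/2 ≈ 3229.5)
1/(u(-44, -939) + E) = 1/(2*(1 - 4*(-44) - 4*(-939))/(-44 - 939) + 6459/2) = 1/(2*(1 + 176 + 3756)/(-983) + 6459/2) = 1/(2*(-1/983)*3933 + 6459/2) = 1/(-7866/983 + 6459/2) = 1/(6333465/1966) = 1966/6333465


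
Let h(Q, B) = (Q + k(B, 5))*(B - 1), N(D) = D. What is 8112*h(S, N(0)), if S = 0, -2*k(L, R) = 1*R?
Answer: 20280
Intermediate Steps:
k(L, R) = -R/2
h(Q, B) = (-1 + B)*(-5/2 + Q) (h(Q, B) = (Q - 1/2*5)*(B - 1) = (Q - 5/2)*(-1 + B) = (-5/2 + Q)*(-1 + B) = (-1 + B)*(-5/2 + Q))
8112*h(S, N(0)) = 8112*(5/2 - 1*0 - 5/2*0 + 0*0) = 8112*(5/2 + 0 + 0 + 0) = 8112*(5/2) = 20280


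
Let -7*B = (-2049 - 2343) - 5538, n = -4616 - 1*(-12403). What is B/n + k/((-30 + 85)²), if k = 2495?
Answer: 33207641/32977945 ≈ 1.0070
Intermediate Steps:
n = 7787 (n = -4616 + 12403 = 7787)
B = 9930/7 (B = -((-2049 - 2343) - 5538)/7 = -(-4392 - 5538)/7 = -⅐*(-9930) = 9930/7 ≈ 1418.6)
B/n + k/((-30 + 85)²) = (9930/7)/7787 + 2495/((-30 + 85)²) = (9930/7)*(1/7787) + 2495/(55²) = 9930/54509 + 2495/3025 = 9930/54509 + 2495*(1/3025) = 9930/54509 + 499/605 = 33207641/32977945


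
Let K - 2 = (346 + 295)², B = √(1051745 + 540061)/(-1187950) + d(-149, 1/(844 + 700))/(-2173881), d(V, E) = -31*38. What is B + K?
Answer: 893210748101/2173881 - √1591806/1187950 ≈ 4.1088e+5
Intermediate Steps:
d(V, E) = -1178
B = 1178/2173881 - √1591806/1187950 (B = √(1051745 + 540061)/(-1187950) - 1178/(-2173881) = √1591806*(-1/1187950) - 1178*(-1/2173881) = -√1591806/1187950 + 1178/2173881 = 1178/2173881 - √1591806/1187950 ≈ -0.00052017)
K = 410883 (K = 2 + (346 + 295)² = 2 + 641² = 2 + 410881 = 410883)
B + K = (1178/2173881 - √1591806/1187950) + 410883 = 893210748101/2173881 - √1591806/1187950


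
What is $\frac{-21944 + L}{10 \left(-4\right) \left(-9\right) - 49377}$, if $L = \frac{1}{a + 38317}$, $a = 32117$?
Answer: $\frac{1545603695}{3452463378} \approx 0.44768$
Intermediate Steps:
$L = \frac{1}{70434}$ ($L = \frac{1}{32117 + 38317} = \frac{1}{70434} \approx 1.4198 \cdot 10^{-5}$)
$\frac{-21944 + L}{10 \left(-4\right) \left(-9\right) - 49377} = \frac{-21944 + \frac{1}{70434}}{10 \left(-4\right) \left(-9\right) - 49377} = - \frac{1545603695}{70434 \left(\left(-40\right) \left(-9\right) - 49377\right)} = - \frac{1545603695}{70434 \left(360 - 49377\right)} = - \frac{1545603695}{70434 \left(-49017\right)} = \left(- \frac{1545603695}{70434}\right) \left(- \frac{1}{49017}\right) = \frac{1545603695}{3452463378}$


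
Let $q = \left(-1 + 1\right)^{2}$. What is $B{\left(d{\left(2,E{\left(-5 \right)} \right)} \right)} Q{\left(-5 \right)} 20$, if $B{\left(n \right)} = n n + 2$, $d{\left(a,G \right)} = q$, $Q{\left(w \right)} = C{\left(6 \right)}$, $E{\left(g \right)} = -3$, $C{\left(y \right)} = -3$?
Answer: $-120$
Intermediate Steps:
$Q{\left(w \right)} = -3$
$q = 0$ ($q = 0^{2} = 0$)
$d{\left(a,G \right)} = 0$
$B{\left(n \right)} = 2 + n^{2}$ ($B{\left(n \right)} = n^{2} + 2 = 2 + n^{2}$)
$B{\left(d{\left(2,E{\left(-5 \right)} \right)} \right)} Q{\left(-5 \right)} 20 = \left(2 + 0^{2}\right) \left(-3\right) 20 = \left(2 + 0\right) \left(-3\right) 20 = 2 \left(-3\right) 20 = \left(-6\right) 20 = -120$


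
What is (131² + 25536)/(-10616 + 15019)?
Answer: 42697/4403 ≈ 9.6973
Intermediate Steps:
(131² + 25536)/(-10616 + 15019) = (17161 + 25536)/4403 = 42697*(1/4403) = 42697/4403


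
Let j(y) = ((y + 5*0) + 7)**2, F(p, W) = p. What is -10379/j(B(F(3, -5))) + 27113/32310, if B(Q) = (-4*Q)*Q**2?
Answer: -58765777/329594310 ≈ -0.17830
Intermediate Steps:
B(Q) = -4*Q**3
j(y) = (7 + y)**2 (j(y) = ((y + 0) + 7)**2 = (y + 7)**2 = (7 + y)**2)
-10379/j(B(F(3, -5))) + 27113/32310 = -10379/(7 - 4*3**3)**2 + 27113/32310 = -10379/(7 - 4*27)**2 + 27113*(1/32310) = -10379/(7 - 108)**2 + 27113/32310 = -10379/((-101)**2) + 27113/32310 = -10379/10201 + 27113/32310 = -58765777/329594310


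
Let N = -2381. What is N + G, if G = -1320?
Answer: -3701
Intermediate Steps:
N + G = -2381 - 1320 = -3701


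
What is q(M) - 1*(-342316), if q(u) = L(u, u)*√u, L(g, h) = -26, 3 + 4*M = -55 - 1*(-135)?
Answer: 342316 - 13*√77 ≈ 3.4220e+5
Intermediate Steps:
M = 77/4 (M = -¾ + (-55 - 1*(-135))/4 = -¾ + (-55 + 135)/4 = -¾ + (¼)*80 = -¾ + 20 = 77/4 ≈ 19.250)
q(u) = -26*√u
q(M) - 1*(-342316) = -13*√77 - 1*(-342316) = -13*√77 + 342316 = 342316 - 13*√77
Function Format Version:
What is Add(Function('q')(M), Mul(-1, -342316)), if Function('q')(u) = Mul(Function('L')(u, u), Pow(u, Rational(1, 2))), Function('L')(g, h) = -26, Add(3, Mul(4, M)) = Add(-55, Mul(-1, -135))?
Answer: Add(342316, Mul(-13, Pow(77, Rational(1, 2)))) ≈ 3.4220e+5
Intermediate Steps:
M = Rational(77, 4) (M = Add(Rational(-3, 4), Mul(Rational(1, 4), Add(-55, Mul(-1, -135)))) = Add(Rational(-3, 4), Mul(Rational(1, 4), Add(-55, 135))) = Add(Rational(-3, 4), Mul(Rational(1, 4), 80)) = Add(Rational(-3, 4), 20) = Rational(77, 4) ≈ 19.250)
Function('q')(u) = Mul(-26, Pow(u, Rational(1, 2)))
Add(Function('q')(M), Mul(-1, -342316)) = Add(Mul(-26, Pow(Rational(77, 4), Rational(1, 2))), Mul(-1, -342316)) = Add(Mul(-26, Mul(Rational(1, 2), Pow(77, Rational(1, 2)))), 342316) = Add(Mul(-13, Pow(77, Rational(1, 2))), 342316) = Add(342316, Mul(-13, Pow(77, Rational(1, 2))))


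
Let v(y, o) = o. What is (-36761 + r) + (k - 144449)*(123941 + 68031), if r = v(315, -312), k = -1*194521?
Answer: -65072785913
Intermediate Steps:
k = -194521
r = -312
(-36761 + r) + (k - 144449)*(123941 + 68031) = (-36761 - 312) + (-194521 - 144449)*(123941 + 68031) = -37073 - 338970*191972 = -37073 - 65072748840 = -65072785913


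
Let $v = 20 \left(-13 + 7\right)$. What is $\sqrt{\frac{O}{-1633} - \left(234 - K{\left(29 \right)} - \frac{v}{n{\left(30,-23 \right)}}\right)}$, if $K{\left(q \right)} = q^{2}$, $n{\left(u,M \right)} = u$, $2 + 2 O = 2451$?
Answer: $\frac{\sqrt{6424055434}}{3266} \approx 24.541$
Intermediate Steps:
$O = \frac{2449}{2}$ ($O = -1 + \frac{1}{2} \cdot 2451 = -1 + \frac{2451}{2} = \frac{2449}{2} \approx 1224.5$)
$v = -120$ ($v = 20 \left(-6\right) = -120$)
$\sqrt{\frac{O}{-1633} - \left(234 - K{\left(29 \right)} - \frac{v}{n{\left(30,-23 \right)}}\right)} = \sqrt{\frac{2449}{2 \left(-1633\right)} + \left(\left(- \frac{120}{30} + 29^{2}\right) - 234\right)} = \sqrt{\frac{2449}{2} \left(- \frac{1}{1633}\right) + \left(\left(\left(-120\right) \frac{1}{30} + 841\right) - 234\right)} = \sqrt{- \frac{2449}{3266} + \left(\left(-4 + 841\right) - 234\right)} = \sqrt{- \frac{2449}{3266} + \left(837 - 234\right)} = \sqrt{- \frac{2449}{3266} + 603} = \sqrt{\frac{1966949}{3266}} = \frac{\sqrt{6424055434}}{3266}$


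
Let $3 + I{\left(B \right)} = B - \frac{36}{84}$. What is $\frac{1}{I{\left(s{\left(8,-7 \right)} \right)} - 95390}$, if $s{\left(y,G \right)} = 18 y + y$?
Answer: $- \frac{7}{666690} \approx -1.05 \cdot 10^{-5}$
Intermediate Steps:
$s{\left(y,G \right)} = 19 y$
$I{\left(B \right)} = - \frac{24}{7} + B$ ($I{\left(B \right)} = -3 + \left(B - \frac{36}{84}\right) = -3 + \left(B - 36 \cdot \frac{1}{84}\right) = -3 + \left(B - \frac{3}{7}\right) = -3 + \left(- \frac{3}{7} + B\right) = - \frac{24}{7} + B$)
$\frac{1}{I{\left(s{\left(8,-7 \right)} \right)} - 95390} = \frac{1}{\left(- \frac{24}{7} + 19 \cdot 8\right) - 95390} = \frac{1}{\left(- \frac{24}{7} + 152\right) - 95390} = \frac{1}{\frac{1040}{7} - 95390} = \frac{1}{- \frac{666690}{7}} = - \frac{7}{666690}$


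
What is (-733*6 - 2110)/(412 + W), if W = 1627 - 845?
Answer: -3254/597 ≈ -5.4506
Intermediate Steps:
W = 782
(-733*6 - 2110)/(412 + W) = (-733*6 - 2110)/(412 + 782) = (-4398 - 2110)/1194 = -6508*1/1194 = -3254/597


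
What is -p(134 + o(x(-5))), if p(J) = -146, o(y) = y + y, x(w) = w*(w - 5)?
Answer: 146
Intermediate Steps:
x(w) = w*(-5 + w)
o(y) = 2*y
-p(134 + o(x(-5))) = -1*(-146) = 146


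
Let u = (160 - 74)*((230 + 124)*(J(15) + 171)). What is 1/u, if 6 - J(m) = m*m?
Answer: -1/1461312 ≈ -6.8432e-7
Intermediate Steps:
J(m) = 6 - m² (J(m) = 6 - m*m = 6 - m²)
u = -1461312 (u = (160 - 74)*((230 + 124)*((6 - 1*15²) + 171)) = 86*(354*((6 - 1*225) + 171)) = 86*(354*((6 - 225) + 171)) = 86*(354*(-219 + 171)) = 86*(354*(-48)) = 86*(-16992) = -1461312)
1/u = 1/(-1461312) = -1/1461312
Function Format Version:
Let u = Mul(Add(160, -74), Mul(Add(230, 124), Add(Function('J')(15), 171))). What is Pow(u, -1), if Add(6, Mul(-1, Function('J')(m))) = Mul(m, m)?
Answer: Rational(-1, 1461312) ≈ -6.8432e-7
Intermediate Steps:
Function('J')(m) = Add(6, Mul(-1, Pow(m, 2))) (Function('J')(m) = Add(6, Mul(-1, Mul(m, m))) = Add(6, Mul(-1, Pow(m, 2))))
u = -1461312 (u = Mul(Add(160, -74), Mul(Add(230, 124), Add(Add(6, Mul(-1, Pow(15, 2))), 171))) = Mul(86, Mul(354, Add(Add(6, Mul(-1, 225)), 171))) = Mul(86, Mul(354, Add(Add(6, -225), 171))) = Mul(86, Mul(354, Add(-219, 171))) = Mul(86, Mul(354, -48)) = Mul(86, -16992) = -1461312)
Pow(u, -1) = Pow(-1461312, -1) = Rational(-1, 1461312)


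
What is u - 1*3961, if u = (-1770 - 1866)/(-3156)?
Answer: -1041440/263 ≈ -3959.8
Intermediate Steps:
u = 303/263 (u = -3636*(-1/3156) = 303/263 ≈ 1.1521)
u - 1*3961 = 303/263 - 1*3961 = 303/263 - 3961 = -1041440/263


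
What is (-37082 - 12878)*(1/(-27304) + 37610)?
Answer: -6413011976555/3413 ≈ -1.8790e+9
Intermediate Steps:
(-37082 - 12878)*(1/(-27304) + 37610) = -49960*(-1/27304 + 37610) = -49960*1026903439/27304 = -6413011976555/3413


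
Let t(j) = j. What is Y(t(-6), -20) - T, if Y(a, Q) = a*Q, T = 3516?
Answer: -3396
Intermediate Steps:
Y(a, Q) = Q*a
Y(t(-6), -20) - T = -20*(-6) - 1*3516 = 120 - 3516 = -3396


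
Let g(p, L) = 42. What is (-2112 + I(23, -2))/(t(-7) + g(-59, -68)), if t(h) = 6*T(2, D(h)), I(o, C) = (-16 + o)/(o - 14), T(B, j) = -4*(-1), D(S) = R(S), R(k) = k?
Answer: -19001/594 ≈ -31.988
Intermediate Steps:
D(S) = S
T(B, j) = 4
I(o, C) = (-16 + o)/(-14 + o)
t(h) = 24 (t(h) = 6*4 = 24)
(-2112 + I(23, -2))/(t(-7) + g(-59, -68)) = (-2112 + (-16 + 23)/(-14 + 23))/(24 + 42) = (-2112 + 7/9)/66 = (-2112 + (⅑)*7)*(1/66) = (-2112 + 7/9)*(1/66) = -19001/9*1/66 = -19001/594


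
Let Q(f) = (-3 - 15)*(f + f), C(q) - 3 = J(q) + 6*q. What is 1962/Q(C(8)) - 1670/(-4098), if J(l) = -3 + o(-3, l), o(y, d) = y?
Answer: -49397/61470 ≈ -0.80360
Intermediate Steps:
J(l) = -6 (J(l) = -3 - 3 = -6)
C(q) = -3 + 6*q (C(q) = 3 + (-6 + 6*q) = -3 + 6*q)
Q(f) = -36*f
1962/Q(C(8)) - 1670/(-4098) = 1962/((-36*(-3 + 6*8))) - 1670/(-4098) = 1962/((-36*(-3 + 48))) - 1670*(-1/4098) = 1962/((-36*45)) + 835/2049 = 1962/(-1620) + 835/2049 = 1962*(-1/1620) + 835/2049 = -109/90 + 835/2049 = -49397/61470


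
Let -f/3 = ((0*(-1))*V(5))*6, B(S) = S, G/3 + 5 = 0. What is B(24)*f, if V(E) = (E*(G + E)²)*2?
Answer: 0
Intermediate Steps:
G = -15 (G = -15 + 3*0 = -15 + 0 = -15)
V(E) = 2*E*(-15 + E)² (V(E) = (E*(-15 + E)²)*2 = 2*E*(-15 + E)²)
f = 0 (f = -3*(0*(-1))*(2*5*(-15 + 5)²)*6 = -3*0*(2*5*(-10)²)*6 = -3*0*(2*5*100)*6 = -3*0*1000*6 = -0*6 = -3*0 = 0)
B(24)*f = 24*0 = 0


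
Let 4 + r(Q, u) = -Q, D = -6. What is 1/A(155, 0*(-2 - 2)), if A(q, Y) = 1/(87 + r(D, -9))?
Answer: 89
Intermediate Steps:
r(Q, u) = -4 - Q
A(q, Y) = 1/89 (A(q, Y) = 1/(87 + (-4 - 1*(-6))) = 1/(87 + (-4 + 6)) = 1/(87 + 2) = 1/89)
1/A(155, 0*(-2 - 2)) = 1/(1/89) = 89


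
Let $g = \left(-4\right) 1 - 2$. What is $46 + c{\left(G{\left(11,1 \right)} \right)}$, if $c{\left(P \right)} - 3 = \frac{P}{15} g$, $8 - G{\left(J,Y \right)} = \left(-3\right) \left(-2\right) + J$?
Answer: $\frac{263}{5} \approx 52.6$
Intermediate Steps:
$g = -6$ ($g = -4 - 2 = -6$)
$G{\left(J,Y \right)} = 2 - J$ ($G{\left(J,Y \right)} = 8 - \left(\left(-3\right) \left(-2\right) + J\right) = 8 - \left(6 + J\right) = 2 - J$)
$c{\left(P \right)} = 3 - \frac{2 P}{5}$ ($c{\left(P \right)} = 3 + \frac{P}{15} \left(-6\right) = 3 - \frac{2 P}{5}$)
$46 + c{\left(G{\left(11,1 \right)} \right)} = 46 - \left(-3 + \frac{2 \left(2 - 11\right)}{5}\right) = 46 + \left(3 - - \frac{18}{5}\right) = 46 + \left(3 + \frac{18}{5}\right) = 46 + \frac{33}{5} = \frac{263}{5}$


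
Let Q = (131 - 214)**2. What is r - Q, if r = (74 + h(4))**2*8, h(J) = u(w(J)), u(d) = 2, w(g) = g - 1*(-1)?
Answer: 39319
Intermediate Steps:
w(g) = 1 + g (w(g) = g + 1 = 1 + g)
h(J) = 2
r = 46208 (r = (74 + 2)**2*8 = 76**2*8 = 5776*8 = 46208)
Q = 6889 (Q = (-83)**2 = 6889)
r - Q = 46208 - 1*6889 = 46208 - 6889 = 39319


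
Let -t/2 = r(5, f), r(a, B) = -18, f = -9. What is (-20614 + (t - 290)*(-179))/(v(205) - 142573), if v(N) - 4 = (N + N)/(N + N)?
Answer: -6213/35642 ≈ -0.17432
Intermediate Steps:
t = 36 (t = -2*(-18) = 36)
v(N) = 5 (v(N) = 4 + (N + N)/(N + N) = 4 + (2*N)/((2*N)) = 4 + (2*N)*(1/(2*N)) = 4 + 1 = 5)
(-20614 + (t - 290)*(-179))/(v(205) - 142573) = (-20614 + (36 - 290)*(-179))/(5 - 142573) = (-20614 - 254*(-179))/(-142568) = (-20614 + 45466)*(-1/142568) = 24852*(-1/142568) = -6213/35642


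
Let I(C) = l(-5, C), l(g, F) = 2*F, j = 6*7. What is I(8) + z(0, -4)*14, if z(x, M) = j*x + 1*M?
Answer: -40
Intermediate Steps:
j = 42
I(C) = 2*C
z(x, M) = M + 42*x (z(x, M) = 42*x + 1*M = 42*x + M = M + 42*x)
I(8) + z(0, -4)*14 = 2*8 + (-4 + 42*0)*14 = 16 + (-4 + 0)*14 = 16 - 4*14 = 16 - 56 = -40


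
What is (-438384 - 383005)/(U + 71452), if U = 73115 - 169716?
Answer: 821389/25149 ≈ 32.661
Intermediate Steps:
U = -96601
(-438384 - 383005)/(U + 71452) = (-438384 - 383005)/(-96601 + 71452) = -821389/(-25149) = -821389*(-1/25149) = 821389/25149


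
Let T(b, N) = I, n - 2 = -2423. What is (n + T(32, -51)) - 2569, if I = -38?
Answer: -5028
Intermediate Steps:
n = -2421 (n = 2 - 2423 = -2421)
T(b, N) = -38
(n + T(32, -51)) - 2569 = (-2421 - 38) - 2569 = -2459 - 2569 = -5028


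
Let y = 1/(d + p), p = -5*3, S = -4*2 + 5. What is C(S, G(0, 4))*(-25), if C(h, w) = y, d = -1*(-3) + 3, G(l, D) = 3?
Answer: 25/9 ≈ 2.7778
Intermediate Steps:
S = -3 (S = -8 + 5 = -3)
p = -15
d = 6 (d = 3 + 3 = 6)
y = -⅑ (y = 1/(6 - 15) = 1/(-9) = -⅑ ≈ -0.11111)
C(h, w) = -⅑
C(S, G(0, 4))*(-25) = -⅑*(-25) = 25/9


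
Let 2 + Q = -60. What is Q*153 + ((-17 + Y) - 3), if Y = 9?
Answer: -9497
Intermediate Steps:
Q = -62 (Q = -2 - 60 = -62)
Q*153 + ((-17 + Y) - 3) = -62*153 + ((-17 + 9) - 3) = -9486 + (-8 - 3) = -9486 - 11 = -9497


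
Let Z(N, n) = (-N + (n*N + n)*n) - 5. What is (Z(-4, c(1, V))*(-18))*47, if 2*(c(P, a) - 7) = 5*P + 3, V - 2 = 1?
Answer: 307944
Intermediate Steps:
V = 3 (V = 2 + 1 = 3)
c(P, a) = 17/2 + 5*P/2 (c(P, a) = 7 + (5*P + 3)/2 = 7 + (3 + 5*P)/2 = 7 + (3/2 + 5*P/2) = 17/2 + 5*P/2)
Z(N, n) = -5 - N + n*(n + N*n) (Z(N, n) = (-N + (N*n + n)*n) - 5 = (-N + (n + N*n)*n) - 5 = (-N + n*(n + N*n)) - 5 = -5 - N + n*(n + N*n))
(Z(-4, c(1, V))*(-18))*47 = ((-5 + (17/2 + (5/2)*1)**2 - 1*(-4) - 4*(17/2 + (5/2)*1)**2)*(-18))*47 = ((-5 + (17/2 + 5/2)**2 + 4 - 4*(17/2 + 5/2)**2)*(-18))*47 = ((-5 + 11**2 + 4 - 4*11**2)*(-18))*47 = ((-5 + 121 + 4 - 4*121)*(-18))*47 = ((-5 + 121 + 4 - 484)*(-18))*47 = -364*(-18)*47 = 6552*47 = 307944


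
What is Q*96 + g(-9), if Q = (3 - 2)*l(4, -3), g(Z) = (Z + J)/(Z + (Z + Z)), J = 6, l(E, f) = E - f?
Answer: 6049/9 ≈ 672.11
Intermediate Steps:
g(Z) = (6 + Z)/(3*Z) (g(Z) = (Z + 6)/(Z + (Z + Z)) = (6 + Z)/(Z + 2*Z) = (6 + Z)/((3*Z)) = (6 + Z)*(1/(3*Z)) = (6 + Z)/(3*Z))
Q = 7 (Q = (3 - 2)*(4 - 1*(-3)) = 1*(4 + 3) = 1*7 = 7)
Q*96 + g(-9) = 7*96 + (⅓)*(6 - 9)/(-9) = 672 + (⅓)*(-⅑)*(-3) = 672 + ⅑ = 6049/9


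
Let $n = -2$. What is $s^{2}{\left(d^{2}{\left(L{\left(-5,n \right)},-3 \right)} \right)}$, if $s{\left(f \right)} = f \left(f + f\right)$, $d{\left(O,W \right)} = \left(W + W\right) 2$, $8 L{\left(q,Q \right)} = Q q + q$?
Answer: $1719926784$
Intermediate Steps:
$L{\left(q,Q \right)} = \frac{q}{8} + \frac{Q q}{8}$ ($L{\left(q,Q \right)} = \frac{Q q + q}{8} = \frac{q + Q q}{8} = \frac{q}{8} + \frac{Q q}{8}$)
$d{\left(O,W \right)} = 4 W$ ($d{\left(O,W \right)} = 2 W 2 = 4 W$)
$s{\left(f \right)} = 2 f^{2}$ ($s{\left(f \right)} = f 2 f = 2 f^{2}$)
$s^{2}{\left(d^{2}{\left(L{\left(-5,n \right)},-3 \right)} \right)} = \left(2 \left(\left(4 \left(-3\right)\right)^{2}\right)^{2}\right)^{2} = \left(2 \left(\left(-12\right)^{2}\right)^{2}\right)^{2} = \left(2 \cdot 144^{2}\right)^{2} = \left(2 \cdot 20736\right)^{2} = 41472^{2} = 1719926784$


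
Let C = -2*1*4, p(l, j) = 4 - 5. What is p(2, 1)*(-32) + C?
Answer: 24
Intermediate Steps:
p(l, j) = -1
C = -8 (C = -2*4 = -8)
p(2, 1)*(-32) + C = -1*(-32) - 8 = 32 - 8 = 24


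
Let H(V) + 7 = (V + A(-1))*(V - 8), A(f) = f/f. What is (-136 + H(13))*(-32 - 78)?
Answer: 8030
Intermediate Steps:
A(f) = 1
H(V) = -7 + (1 + V)*(-8 + V) (H(V) = -7 + (V + 1)*(V - 8) = -7 + (1 + V)*(-8 + V))
(-136 + H(13))*(-32 - 78) = (-136 + (-15 + 13**2 - 7*13))*(-32 - 78) = (-136 + (-15 + 169 - 91))*(-110) = (-136 + 63)*(-110) = -73*(-110) = 8030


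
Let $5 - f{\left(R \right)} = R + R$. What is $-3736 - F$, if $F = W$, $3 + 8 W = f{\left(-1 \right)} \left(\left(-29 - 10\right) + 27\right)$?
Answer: $- \frac{29801}{8} \approx -3725.1$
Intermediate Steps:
$f{\left(R \right)} = 5 - 2 R$ ($f{\left(R \right)} = 5 - \left(R + R\right) = 5 - 2 R$)
$W = - \frac{87}{8}$ ($W = - \frac{3}{8} + \frac{\left(5 - -2\right) \left(\left(-29 - 10\right) + 27\right)}{8} = - \frac{3}{8} + \frac{\left(5 + 2\right) \left(-39 + 27\right)}{8} = - \frac{3}{8} + \frac{7 \left(-12\right)}{8} = - \frac{3}{8} + \frac{1}{8} \left(-84\right) = - \frac{3}{8} - \frac{21}{2} = - \frac{87}{8} \approx -10.875$)
$F = - \frac{87}{8} \approx -10.875$
$-3736 - F = -3736 - - \frac{87}{8} = -3736 + \frac{87}{8} = - \frac{29801}{8}$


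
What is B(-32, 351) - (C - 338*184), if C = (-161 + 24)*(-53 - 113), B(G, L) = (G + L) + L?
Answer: 40120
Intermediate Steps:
B(G, L) = G + 2*L
C = 22742 (C = -137*(-166) = 22742)
B(-32, 351) - (C - 338*184) = (-32 + 2*351) - (22742 - 338*184) = (-32 + 702) - (22742 - 62192) = 670 - 1*(-39450) = 670 + 39450 = 40120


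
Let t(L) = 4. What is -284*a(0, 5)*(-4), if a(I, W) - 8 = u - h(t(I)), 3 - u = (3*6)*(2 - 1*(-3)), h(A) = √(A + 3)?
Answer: -89744 - 1136*√7 ≈ -92750.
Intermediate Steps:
h(A) = √(3 + A)
u = -87 (u = 3 - 3*6*(2 - 1*(-3)) = 3 - 18*(2 + 3) = 3 - 18*5 = 3 - 1*90 = 3 - 90 = -87)
a(I, W) = -79 - √7 (a(I, W) = 8 + (-87 - √(3 + 4)) = 8 + (-87 - √7) = -79 - √7)
-284*a(0, 5)*(-4) = -284*(-79 - √7)*(-4) = -284*(316 + 4*√7) = -89744 - 1136*√7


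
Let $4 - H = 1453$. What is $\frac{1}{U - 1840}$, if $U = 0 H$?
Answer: $- \frac{1}{1840} \approx -0.00054348$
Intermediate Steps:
$H = -1449$ ($H = 4 - 1453 = -1449$)
$U = 0$ ($U = 0 \left(-1449\right) = 0$)
$\frac{1}{U - 1840} = \frac{1}{0 - 1840} = \frac{1}{-1840} = - \frac{1}{1840}$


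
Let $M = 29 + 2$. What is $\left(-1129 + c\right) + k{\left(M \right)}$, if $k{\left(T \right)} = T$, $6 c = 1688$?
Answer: $- \frac{2450}{3} \approx -816.67$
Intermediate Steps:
$c = \frac{844}{3}$ ($c = \frac{1}{6} \cdot 1688 = \frac{844}{3} \approx 281.33$)
$M = 31$
$\left(-1129 + c\right) + k{\left(M \right)} = \left(-1129 + \frac{844}{3}\right) + 31 = - \frac{2543}{3} + 31 = - \frac{2450}{3}$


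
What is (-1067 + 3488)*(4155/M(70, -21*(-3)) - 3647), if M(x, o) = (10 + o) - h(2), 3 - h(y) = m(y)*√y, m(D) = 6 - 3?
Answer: -21200459742/2441 - 30177765*√2/4882 ≈ -8.6939e+6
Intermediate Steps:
m(D) = 3
h(y) = 3 - 3*√y
M(x, o) = 7 + o + 3*√2 (M(x, o) = (10 + o) - (3 - 3*√2) = (10 + o) + (-3 + 3*√2) = 7 + o + 3*√2)
(-1067 + 3488)*(4155/M(70, -21*(-3)) - 3647) = (-1067 + 3488)*(4155/(7 - 21*(-3) + 3*√2) - 3647) = 2421*(4155/(7 + 63 + 3*√2) - 3647) = 2421*(4155/(70 + 3*√2) - 3647) = 2421*(-3647 + 4155/(70 + 3*√2)) = -8829387 + 10059255/(70 + 3*√2)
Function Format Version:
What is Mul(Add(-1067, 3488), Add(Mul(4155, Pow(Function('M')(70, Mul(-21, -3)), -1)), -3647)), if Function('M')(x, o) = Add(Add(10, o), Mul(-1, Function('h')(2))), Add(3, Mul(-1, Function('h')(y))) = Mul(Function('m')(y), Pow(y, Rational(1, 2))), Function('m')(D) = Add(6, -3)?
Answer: Add(Rational(-21200459742, 2441), Mul(Rational(-30177765, 4882), Pow(2, Rational(1, 2)))) ≈ -8.6939e+6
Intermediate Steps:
Function('m')(D) = 3
Function('h')(y) = Add(3, Mul(-3, Pow(y, Rational(1, 2)))) (Function('h')(y) = Add(3, Mul(-1, Mul(3, Pow(y, Rational(1, 2))))) = Add(3, Mul(-3, Pow(y, Rational(1, 2)))))
Function('M')(x, o) = Add(7, o, Mul(3, Pow(2, Rational(1, 2)))) (Function('M')(x, o) = Add(Add(10, o), Mul(-1, Add(3, Mul(-3, Pow(2, Rational(1, 2)))))) = Add(Add(10, o), Add(-3, Mul(3, Pow(2, Rational(1, 2))))) = Add(7, o, Mul(3, Pow(2, Rational(1, 2)))))
Mul(Add(-1067, 3488), Add(Mul(4155, Pow(Function('M')(70, Mul(-21, -3)), -1)), -3647)) = Mul(Add(-1067, 3488), Add(Mul(4155, Pow(Add(7, Mul(-21, -3), Mul(3, Pow(2, Rational(1, 2)))), -1)), -3647)) = Mul(2421, Add(Mul(4155, Pow(Add(7, 63, Mul(3, Pow(2, Rational(1, 2)))), -1)), -3647)) = Mul(2421, Add(Mul(4155, Pow(Add(70, Mul(3, Pow(2, Rational(1, 2)))), -1)), -3647)) = Mul(2421, Add(-3647, Mul(4155, Pow(Add(70, Mul(3, Pow(2, Rational(1, 2)))), -1)))) = Add(-8829387, Mul(10059255, Pow(Add(70, Mul(3, Pow(2, Rational(1, 2)))), -1)))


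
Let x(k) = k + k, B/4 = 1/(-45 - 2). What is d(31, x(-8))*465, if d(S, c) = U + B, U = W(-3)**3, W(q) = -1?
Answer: -23715/47 ≈ -504.57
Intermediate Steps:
B = -4/47 (B = 4/(-45 - 2) = 4/(-47) = 4*(-1/47) = -4/47 ≈ -0.085106)
U = -1 (U = (-1)**3 = -1)
x(k) = 2*k
d(S, c) = -51/47 (d(S, c) = -1 - 4/47 = -51/47)
d(31, x(-8))*465 = -51/47*465 = -23715/47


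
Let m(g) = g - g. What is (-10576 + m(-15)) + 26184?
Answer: 15608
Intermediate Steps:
m(g) = 0
(-10576 + m(-15)) + 26184 = (-10576 + 0) + 26184 = -10576 + 26184 = 15608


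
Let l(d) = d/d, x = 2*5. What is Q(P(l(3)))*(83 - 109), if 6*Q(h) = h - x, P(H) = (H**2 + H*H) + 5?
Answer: 13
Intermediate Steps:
x = 10
l(d) = 1
P(H) = 5 + 2*H**2 (P(H) = (H**2 + H**2) + 5 = 2*H**2 + 5 = 5 + 2*H**2)
Q(h) = -5/3 + h/6 (Q(h) = (h - 1*10)/6 = (h - 10)/6 = (-10 + h)/6 = -5/3 + h/6)
Q(P(l(3)))*(83 - 109) = (-5/3 + (5 + 2*1**2)/6)*(83 - 109) = (-5/3 + (5 + 2*1)/6)*(-26) = (-5/3 + (5 + 2)/6)*(-26) = (-5/3 + (1/6)*7)*(-26) = (-5/3 + 7/6)*(-26) = -1/2*(-26) = 13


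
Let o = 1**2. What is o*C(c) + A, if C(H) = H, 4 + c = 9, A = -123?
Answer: -118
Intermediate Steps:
c = 5 (c = -4 + 9 = 5)
o = 1
o*C(c) + A = 1*5 - 123 = 5 - 123 = -118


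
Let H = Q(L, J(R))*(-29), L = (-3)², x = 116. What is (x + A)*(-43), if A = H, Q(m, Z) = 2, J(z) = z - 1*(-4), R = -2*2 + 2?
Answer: -2494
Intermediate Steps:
R = -2 (R = -4 + 2 = -2)
J(z) = 4 + z (J(z) = z + 4 = 4 + z)
L = 9
H = -58 (H = 2*(-29) = -58)
A = -58
(x + A)*(-43) = (116 - 58)*(-43) = 58*(-43) = -2494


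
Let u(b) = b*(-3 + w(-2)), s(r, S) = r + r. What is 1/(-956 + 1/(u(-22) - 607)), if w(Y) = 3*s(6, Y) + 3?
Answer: -1399/1337445 ≈ -0.0010460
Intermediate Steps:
s(r, S) = 2*r
w(Y) = 39 (w(Y) = 3*(2*6) + 3 = 3*12 + 3 = 36 + 3 = 39)
u(b) = 36*b (u(b) = b*(-3 + 39) = b*36 = 36*b)
1/(-956 + 1/(u(-22) - 607)) = 1/(-956 + 1/(36*(-22) - 607)) = 1/(-956 + 1/(-792 - 607)) = 1/(-956 + 1/(-1399)) = 1/(-956 - 1/1399) = 1/(-1337445/1399) = -1399/1337445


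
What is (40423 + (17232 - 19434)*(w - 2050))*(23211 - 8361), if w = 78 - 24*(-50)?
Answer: 25844449950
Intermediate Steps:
w = 1278 (w = 78 + 1200 = 1278)
(40423 + (17232 - 19434)*(w - 2050))*(23211 - 8361) = (40423 + (17232 - 19434)*(1278 - 2050))*(23211 - 8361) = (40423 - 2202*(-772))*14850 = (40423 + 1699944)*14850 = 1740367*14850 = 25844449950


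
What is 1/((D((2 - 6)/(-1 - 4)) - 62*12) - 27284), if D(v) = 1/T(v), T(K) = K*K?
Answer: -16/448423 ≈ -3.5681e-5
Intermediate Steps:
T(K) = K**2
D(v) = v**(-2) (D(v) = 1/(v**2) = v**(-2))
1/((D((2 - 6)/(-1 - 4)) - 62*12) - 27284) = 1/((((2 - 6)/(-1 - 4))**(-2) - 62*12) - 27284) = 1/(((-4/(-5))**(-2) - 744) - 27284) = 1/(((-4*(-1/5))**(-2) - 744) - 27284) = 1/(((4/5)**(-2) - 744) - 27284) = 1/((25/16 - 744) - 27284) = 1/(-11879/16 - 27284) = 1/(-448423/16) = -16/448423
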